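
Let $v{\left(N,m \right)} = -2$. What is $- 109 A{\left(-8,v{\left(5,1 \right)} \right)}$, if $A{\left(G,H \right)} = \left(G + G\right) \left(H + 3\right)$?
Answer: $1744$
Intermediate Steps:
$A{\left(G,H \right)} = 2 G \left(3 + H\right)$
$- 109 A{\left(-8,v{\left(5,1 \right)} \right)} = - 109 \cdot 2 \left(-8\right) \left(3 - 2\right) = - 109 \cdot 2 \left(-8\right) 1 = \left(-109\right) \left(-16\right) = 1744$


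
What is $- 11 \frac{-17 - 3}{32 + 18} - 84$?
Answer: $- \frac{398}{5} \approx -79.6$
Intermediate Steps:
$- 11 \frac{-17 - 3}{32 + 18} - 84 = - 11 \left(- \frac{20}{50}\right) - 84 = - 11 \left(\left(-20\right) \frac{1}{50}\right) - 84 = \left(-11\right) \left(- \frac{2}{5}\right) - 84 = \frac{22}{5} - 84 = - \frac{398}{5}$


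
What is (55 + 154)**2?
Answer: 43681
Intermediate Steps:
(55 + 154)**2 = 209**2 = 43681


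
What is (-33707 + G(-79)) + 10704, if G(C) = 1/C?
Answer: -1817238/79 ≈ -23003.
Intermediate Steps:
(-33707 + G(-79)) + 10704 = (-33707 + 1/(-79)) + 10704 = (-33707 - 1/79) + 10704 = -2662854/79 + 10704 = -1817238/79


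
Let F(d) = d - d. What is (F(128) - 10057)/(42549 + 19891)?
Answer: -10057/62440 ≈ -0.16107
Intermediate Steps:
F(d) = 0
(F(128) - 10057)/(42549 + 19891) = (0 - 10057)/(42549 + 19891) = -10057/62440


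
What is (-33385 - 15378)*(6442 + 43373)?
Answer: -2429128845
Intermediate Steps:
(-33385 - 15378)*(6442 + 43373) = -48763*49815 = -2429128845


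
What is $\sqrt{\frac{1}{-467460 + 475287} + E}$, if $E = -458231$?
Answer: $\frac{2 i \sqrt{7018028744943}}{7827} \approx 676.93 i$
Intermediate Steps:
$\sqrt{\frac{1}{-467460 + 475287} + E} = \sqrt{\frac{1}{-467460 + 475287} - 458231} = \sqrt{\frac{1}{7827} - 458231} = \sqrt{- \frac{3586574036}{7827}} = \frac{2 i \sqrt{7018028744943}}{7827}$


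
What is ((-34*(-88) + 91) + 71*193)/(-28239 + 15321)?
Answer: -8393/6459 ≈ -1.2994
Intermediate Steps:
((-34*(-88) + 91) + 71*193)/(-28239 + 15321) = ((2992 + 91) + 13703)/(-12918) = (3083 + 13703)*(-1/12918) = 16786*(-1/12918) = -8393/6459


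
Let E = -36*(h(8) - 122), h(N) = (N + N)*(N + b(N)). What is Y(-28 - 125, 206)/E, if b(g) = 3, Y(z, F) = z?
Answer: 17/216 ≈ 0.078704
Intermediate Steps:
h(N) = 2*N*(3 + N) (h(N) = (N + N)*(N + 3) = (2*N)*(3 + N) = 2*N*(3 + N))
E = -1944 (E = -36*(2*8*(3 + 8) - 122) = -36*(2*8*11 - 122) = -36*(176 - 122) = -36*54 = -1944)
Y(-28 - 125, 206)/E = (-28 - 125)/(-1944) = -153*(-1/1944) = 17/216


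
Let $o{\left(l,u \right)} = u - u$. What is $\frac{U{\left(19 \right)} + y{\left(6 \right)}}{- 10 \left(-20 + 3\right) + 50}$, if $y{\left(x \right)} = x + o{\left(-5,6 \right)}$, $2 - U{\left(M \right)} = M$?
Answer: $- \frac{1}{20} \approx -0.05$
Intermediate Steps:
$U{\left(M \right)} = 2 - M$
$o{\left(l,u \right)} = 0$
$y{\left(x \right)} = x$ ($y{\left(x \right)} = x + 0 = x$)
$\frac{U{\left(19 \right)} + y{\left(6 \right)}}{- 10 \left(-20 + 3\right) + 50} = \frac{\left(2 - 19\right) + 6}{- 10 \left(-20 + 3\right) + 50} = \frac{\left(2 - 19\right) + 6}{\left(-10\right) \left(-17\right) + 50} = \frac{-17 + 6}{170 + 50} = - \frac{11}{220} = \left(-11\right) \frac{1}{220} = - \frac{1}{20}$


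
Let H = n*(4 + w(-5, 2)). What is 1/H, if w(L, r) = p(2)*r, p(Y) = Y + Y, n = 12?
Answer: 1/144 ≈ 0.0069444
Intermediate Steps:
p(Y) = 2*Y
w(L, r) = 4*r (w(L, r) = (2*2)*r = 4*r)
H = 144 (H = 12*(4 + 4*2) = 12*(4 + 8) = 12*12 = 144)
1/H = 1/144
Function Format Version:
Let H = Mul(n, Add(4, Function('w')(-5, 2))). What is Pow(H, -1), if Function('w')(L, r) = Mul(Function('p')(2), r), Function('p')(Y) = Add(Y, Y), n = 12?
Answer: Rational(1, 144) ≈ 0.0069444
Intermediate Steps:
Function('p')(Y) = Mul(2, Y)
Function('w')(L, r) = Mul(4, r) (Function('w')(L, r) = Mul(Mul(2, 2), r) = Mul(4, r))
H = 144 (H = Mul(12, Add(4, Mul(4, 2))) = Mul(12, Add(4, 8)) = Mul(12, 12) = 144)
Pow(H, -1) = Pow(144, -1) = Rational(1, 144)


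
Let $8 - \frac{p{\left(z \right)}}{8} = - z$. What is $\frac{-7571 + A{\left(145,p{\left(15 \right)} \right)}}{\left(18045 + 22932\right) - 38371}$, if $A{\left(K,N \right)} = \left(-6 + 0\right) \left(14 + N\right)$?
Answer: $- \frac{8759}{2606} \approx -3.3611$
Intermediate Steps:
$p{\left(z \right)} = 64 + 8 z$ ($p{\left(z \right)} = 64 - 8 \left(- z\right) = 64 + 8 z$)
$A{\left(K,N \right)} = -84 - 6 N$ ($A{\left(K,N \right)} = - 6 \left(14 + N\right) = -84 - 6 N$)
$\frac{-7571 + A{\left(145,p{\left(15 \right)} \right)}}{\left(18045 + 22932\right) - 38371} = \frac{-7571 - \left(84 + 6 \left(64 + 8 \cdot 15\right)\right)}{\left(18045 + 22932\right) - 38371} = \frac{-7571 - \left(84 + 6 \left(64 + 120\right)\right)}{40977 - 38371} = \frac{-7571 - 1188}{2606} = \left(-7571 - 1188\right) \frac{1}{2606} = \left(-8759\right) \frac{1}{2606} = - \frac{8759}{2606}$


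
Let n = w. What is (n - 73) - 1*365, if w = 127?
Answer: -311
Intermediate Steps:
n = 127
(n - 73) - 1*365 = (127 - 73) - 1*365 = 54 - 365 = -311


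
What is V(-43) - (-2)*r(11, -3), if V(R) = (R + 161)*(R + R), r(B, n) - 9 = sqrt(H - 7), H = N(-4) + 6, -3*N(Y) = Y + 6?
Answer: -10130 + 2*I*sqrt(15)/3 ≈ -10130.0 + 2.582*I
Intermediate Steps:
N(Y) = -2 - Y/3 (N(Y) = -(Y + 6)/3 = -(6 + Y)/3 = -2 - Y/3)
H = 16/3 (H = (-2 - 1/3*(-4)) + 6 = (-2 + 4/3) + 6 = -2/3 + 6 = 16/3 ≈ 5.3333)
r(B, n) = 9 + I*sqrt(15)/3 (r(B, n) = 9 + sqrt(16/3 - 7) = 9 + sqrt(-5/3) = 9 + I*sqrt(15)/3)
V(R) = 2*R*(161 + R) (V(R) = (161 + R)*(2*R) = 2*R*(161 + R))
V(-43) - (-2)*r(11, -3) = 2*(-43)*(161 - 43) - (-2)*(9 + I*sqrt(15)/3) = 2*(-43)*118 - (-18 - 2*I*sqrt(15)/3) = -10148 + (18 + 2*I*sqrt(15)/3) = -10130 + 2*I*sqrt(15)/3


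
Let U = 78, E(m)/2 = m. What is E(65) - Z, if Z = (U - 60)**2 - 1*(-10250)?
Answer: -10444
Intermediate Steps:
E(m) = 2*m
Z = 10574 (Z = (78 - 60)**2 - 1*(-10250) = 18**2 + 10250 = 324 + 10250 = 10574)
E(65) - Z = 2*65 - 1*10574 = 130 - 10574 = -10444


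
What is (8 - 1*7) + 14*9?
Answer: 127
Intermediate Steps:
(8 - 1*7) + 14*9 = (8 - 7) + 126 = 1 + 126 = 127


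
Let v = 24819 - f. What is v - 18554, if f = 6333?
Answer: -68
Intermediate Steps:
v = 18486 (v = 24819 - 1*6333 = 24819 - 6333 = 18486)
v - 18554 = 18486 - 18554 = -68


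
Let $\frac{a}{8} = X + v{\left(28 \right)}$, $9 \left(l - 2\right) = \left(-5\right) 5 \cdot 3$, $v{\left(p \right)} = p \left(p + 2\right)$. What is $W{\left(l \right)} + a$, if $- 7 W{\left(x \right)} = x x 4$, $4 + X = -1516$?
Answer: $- \frac{344164}{63} \approx -5462.9$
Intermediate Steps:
$v{\left(p \right)} = p \left(2 + p\right)$
$l = - \frac{19}{3}$ ($l = 2 + \frac{\left(-5\right) 5 \cdot 3}{9} = 2 + \frac{\left(-25\right) 3}{9} = 2 + \frac{1}{9} \left(-75\right) = 2 - \frac{25}{3} = - \frac{19}{3} \approx -6.3333$)
$X = -1520$ ($X = -4 - 1516 = -1520$)
$a = -5440$ ($a = 8 \left(-1520 + 28 \left(2 + 28\right)\right) = 8 \left(-1520 + 28 \cdot 30\right) = 8 \left(-1520 + 840\right) = 8 \left(-680\right) = -5440$)
$W{\left(x \right)} = - \frac{4 x^{2}}{7}$ ($W{\left(x \right)} = - \frac{x x 4}{7} = - \frac{x^{2} \cdot 4}{7} = - \frac{4 x^{2}}{7}$)
$W{\left(l \right)} + a = - \frac{4 \left(- \frac{19}{3}\right)^{2}}{7} - 5440 = \left(- \frac{4}{7}\right) \frac{361}{9} - 5440 = - \frac{1444}{63} - 5440 = - \frac{344164}{63}$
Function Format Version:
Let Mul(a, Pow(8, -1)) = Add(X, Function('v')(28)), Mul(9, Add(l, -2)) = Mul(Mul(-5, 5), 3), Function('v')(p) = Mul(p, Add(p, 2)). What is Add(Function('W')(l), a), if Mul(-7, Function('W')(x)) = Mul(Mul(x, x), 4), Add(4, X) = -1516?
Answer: Rational(-344164, 63) ≈ -5462.9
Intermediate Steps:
Function('v')(p) = Mul(p, Add(2, p))
l = Rational(-19, 3) (l = Add(2, Mul(Rational(1, 9), Mul(Mul(-5, 5), 3))) = Add(2, Mul(Rational(1, 9), Mul(-25, 3))) = Add(2, Mul(Rational(1, 9), -75)) = Add(2, Rational(-25, 3)) = Rational(-19, 3) ≈ -6.3333)
X = -1520 (X = Add(-4, -1516) = -1520)
a = -5440 (a = Mul(8, Add(-1520, Mul(28, Add(2, 28)))) = Mul(8, Add(-1520, Mul(28, 30))) = Mul(8, Add(-1520, 840)) = Mul(8, -680) = -5440)
Function('W')(x) = Mul(Rational(-4, 7), Pow(x, 2)) (Function('W')(x) = Mul(Rational(-1, 7), Mul(Mul(x, x), 4)) = Mul(Rational(-1, 7), Mul(Pow(x, 2), 4)) = Mul(Rational(-1, 7), Mul(4, Pow(x, 2))) = Mul(Rational(-4, 7), Pow(x, 2)))
Add(Function('W')(l), a) = Add(Mul(Rational(-4, 7), Pow(Rational(-19, 3), 2)), -5440) = Add(Mul(Rational(-4, 7), Rational(361, 9)), -5440) = Add(Rational(-1444, 63), -5440) = Rational(-344164, 63)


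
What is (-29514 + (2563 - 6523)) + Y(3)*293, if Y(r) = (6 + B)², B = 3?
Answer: -9741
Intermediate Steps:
Y(r) = 81 (Y(r) = (6 + 3)² = 9² = 81)
(-29514 + (2563 - 6523)) + Y(3)*293 = (-29514 + (2563 - 6523)) + 81*293 = (-29514 - 3960) + 23733 = -33474 + 23733 = -9741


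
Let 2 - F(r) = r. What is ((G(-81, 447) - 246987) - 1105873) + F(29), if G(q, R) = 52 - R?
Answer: -1353282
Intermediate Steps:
F(r) = 2 - r
((G(-81, 447) - 246987) - 1105873) + F(29) = (((52 - 1*447) - 246987) - 1105873) + (2 - 1*29) = (((52 - 447) - 246987) - 1105873) + (2 - 29) = ((-395 - 246987) - 1105873) - 27 = (-247382 - 1105873) - 27 = -1353255 - 27 = -1353282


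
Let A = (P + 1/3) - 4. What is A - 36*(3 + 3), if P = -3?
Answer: -668/3 ≈ -222.67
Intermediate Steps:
A = -20/3 (A = (-3 + 1/3) - 4 = -8/3 - 4 = -20/3 ≈ -6.6667)
A - 36*(3 + 3) = -20/3 - 36*(3 + 3) = -20/3 - 36*6 = -20/3 - 12*18 = -20/3 - 216 = -668/3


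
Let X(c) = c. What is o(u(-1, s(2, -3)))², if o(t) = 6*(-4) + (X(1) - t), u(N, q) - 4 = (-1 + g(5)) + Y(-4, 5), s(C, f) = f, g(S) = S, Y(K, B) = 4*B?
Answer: 2601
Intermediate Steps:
u(N, q) = 28 (u(N, q) = 4 + ((-1 + 5) + 4*5) = 4 + (4 + 20) = 4 + 24 = 28)
o(t) = -23 - t (o(t) = 6*(-4) + (1 - t) = -24 + (1 - t) = -23 - t)
o(u(-1, s(2, -3)))² = (-23 - 1*28)² = (-23 - 28)² = (-51)² = 2601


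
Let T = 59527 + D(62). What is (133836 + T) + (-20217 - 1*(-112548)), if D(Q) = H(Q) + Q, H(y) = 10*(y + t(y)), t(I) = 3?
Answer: 286406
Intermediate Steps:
H(y) = 30 + 10*y (H(y) = 10*(y + 3) = 10*(3 + y) = 30 + 10*y)
D(Q) = 30 + 11*Q (D(Q) = (30 + 10*Q) + Q = 30 + 11*Q)
T = 60239 (T = 59527 + (30 + 11*62) = 59527 + (30 + 682) = 59527 + 712 = 60239)
(133836 + T) + (-20217 - 1*(-112548)) = (133836 + 60239) + (-20217 - 1*(-112548)) = 194075 + (-20217 + 112548) = 194075 + 92331 = 286406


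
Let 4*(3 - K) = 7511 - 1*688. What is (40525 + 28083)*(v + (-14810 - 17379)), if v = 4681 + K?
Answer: -2004091136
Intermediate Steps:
K = -6811/4 (K = 3 - (7511 - 1*688)/4 = 3 - (7511 - 688)/4 = 3 - ¼*6823 = 3 - 6823/4 = -6811/4 ≈ -1702.8)
v = 11913/4 (v = 4681 - 6811/4 = 11913/4 ≈ 2978.3)
(40525 + 28083)*(v + (-14810 - 17379)) = (40525 + 28083)*(11913/4 + (-14810 - 17379)) = 68608*(11913/4 - 32189) = 68608*(-116843/4) = -2004091136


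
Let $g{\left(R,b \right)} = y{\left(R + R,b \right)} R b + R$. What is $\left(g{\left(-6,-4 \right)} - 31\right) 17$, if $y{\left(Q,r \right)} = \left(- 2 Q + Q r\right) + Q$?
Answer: $23851$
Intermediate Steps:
$y{\left(Q,r \right)} = - Q + Q r$
$g{\left(R,b \right)} = R + 2 b R^{2} \left(-1 + b\right)$ ($g{\left(R,b \right)} = \left(R + R\right) \left(-1 + b\right) R b + R = 2 R \left(-1 + b\right) R b + R = 2 R^{2} \left(-1 + b\right) b + R = 2 b R^{2} \left(-1 + b\right) + R = R + 2 b R^{2} \left(-1 + b\right)$)
$\left(g{\left(-6,-4 \right)} - 31\right) 17 = \left(- 6 \left(1 + 2 \left(-6\right) \left(-4\right) \left(-1 - 4\right)\right) - 31\right) 17 = \left(- 6 \left(1 + 2 \left(-6\right) \left(-4\right) \left(-5\right)\right) - 31\right) 17 = \left(- 6 \left(1 - 240\right) - 31\right) 17 = \left(\left(-6\right) \left(-239\right) - 31\right) 17 = \left(1434 - 31\right) 17 = 1403 \cdot 17 = 23851$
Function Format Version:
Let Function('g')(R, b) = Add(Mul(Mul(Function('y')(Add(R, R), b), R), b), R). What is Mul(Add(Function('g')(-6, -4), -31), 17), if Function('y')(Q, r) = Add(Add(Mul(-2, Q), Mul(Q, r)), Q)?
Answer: 23851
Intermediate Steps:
Function('y')(Q, r) = Add(Mul(-1, Q), Mul(Q, r))
Function('g')(R, b) = Add(R, Mul(2, b, Pow(R, 2), Add(-1, b))) (Function('g')(R, b) = Add(Mul(Mul(Mul(Add(R, R), Add(-1, b)), R), b), R) = Add(Mul(Mul(Mul(Mul(2, R), Add(-1, b)), R), b), R) = Add(Mul(Mul(Mul(2, R, Add(-1, b)), R), b), R) = Add(Mul(Mul(2, Pow(R, 2), Add(-1, b)), b), R) = Add(Mul(2, b, Pow(R, 2), Add(-1, b)), R) = Add(R, Mul(2, b, Pow(R, 2), Add(-1, b))))
Mul(Add(Function('g')(-6, -4), -31), 17) = Mul(Add(Mul(-6, Add(1, Mul(2, -6, -4, Add(-1, -4)))), -31), 17) = Mul(Add(Mul(-6, Add(1, Mul(2, -6, -4, -5))), -31), 17) = Mul(Add(Mul(-6, Add(1, -240)), -31), 17) = Mul(Add(Mul(-6, -239), -31), 17) = Mul(Add(1434, -31), 17) = Mul(1403, 17) = 23851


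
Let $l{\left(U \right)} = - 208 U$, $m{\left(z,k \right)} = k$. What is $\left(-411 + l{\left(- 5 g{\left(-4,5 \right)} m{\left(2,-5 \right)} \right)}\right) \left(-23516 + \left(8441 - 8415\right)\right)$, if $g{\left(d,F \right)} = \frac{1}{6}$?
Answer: $30012390$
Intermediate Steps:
$g{\left(d,F \right)} = \frac{1}{6}$
$\left(-411 + l{\left(- 5 g{\left(-4,5 \right)} m{\left(2,-5 \right)} \right)}\right) \left(-23516 + \left(8441 - 8415\right)\right) = \left(-411 - 208 \left(-5\right) \frac{1}{6} \left(-5\right)\right) \left(-23516 + \left(8441 - 8415\right)\right) = \left(-411 - 208 \left(\left(- \frac{5}{6}\right) \left(-5\right)\right)\right) \left(-23516 + \left(8441 - 8415\right)\right) = \left(-411 - \frac{2600}{3}\right) \left(-23516 + 26\right) = \left(-411 - \frac{2600}{3}\right) \left(-23490\right) = \left(- \frac{3833}{3}\right) \left(-23490\right) = 30012390$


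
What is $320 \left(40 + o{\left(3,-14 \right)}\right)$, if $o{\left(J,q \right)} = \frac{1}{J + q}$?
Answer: $\frac{140480}{11} \approx 12771.0$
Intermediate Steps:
$320 \left(40 + o{\left(3,-14 \right)}\right) = 320 \left(40 + \frac{1}{3 - 14}\right) = 320 \left(40 + \frac{1}{-11}\right) = 320 \left(40 - \frac{1}{11}\right) = 320 \cdot \frac{439}{11} = \frac{140480}{11}$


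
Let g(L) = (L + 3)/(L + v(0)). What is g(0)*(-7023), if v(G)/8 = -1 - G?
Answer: 21069/8 ≈ 2633.6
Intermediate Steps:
v(G) = -8 - 8*G (v(G) = 8*(-1 - G) = -8 - 8*G)
g(L) = (3 + L)/(-8 + L) (g(L) = (L + 3)/(L + (-8 - 8*0)) = (3 + L)/(L + (-8 + 0)) = (3 + L)/(L - 8) = (3 + L)/(-8 + L))
g(0)*(-7023) = ((3 + 0)/(-8 + 0))*(-7023) = (3/(-8))*(-7023) = -⅛*3*(-7023) = -3/8*(-7023) = 21069/8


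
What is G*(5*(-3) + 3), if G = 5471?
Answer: -65652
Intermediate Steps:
G*(5*(-3) + 3) = 5471*(5*(-3) + 3) = 5471*(-15 + 3) = 5471*(-12) = -65652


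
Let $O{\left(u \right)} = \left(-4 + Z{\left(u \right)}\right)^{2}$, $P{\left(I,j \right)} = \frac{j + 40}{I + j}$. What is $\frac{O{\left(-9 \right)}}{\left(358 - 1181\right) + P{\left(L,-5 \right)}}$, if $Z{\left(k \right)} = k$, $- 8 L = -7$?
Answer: $- \frac{5577}{27439} \approx -0.20325$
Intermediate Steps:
$L = \frac{7}{8}$ ($L = \left(- \frac{1}{8}\right) \left(-7\right) = \frac{7}{8} \approx 0.875$)
$P{\left(I,j \right)} = \frac{40 + j}{I + j}$
$O{\left(u \right)} = \left(-4 + u\right)^{2}$
$\frac{O{\left(-9 \right)}}{\left(358 - 1181\right) + P{\left(L,-5 \right)}} = \frac{\left(-4 - 9\right)^{2}}{\left(358 - 1181\right) + \frac{40 - 5}{\frac{7}{8} - 5}} = \frac{\left(-13\right)^{2}}{-823 + \frac{1}{- \frac{33}{8}} \cdot 35} = \frac{169}{-823 - \frac{280}{33}} = \frac{169}{- \frac{27439}{33}} = 169 \left(- \frac{33}{27439}\right) = - \frac{5577}{27439}$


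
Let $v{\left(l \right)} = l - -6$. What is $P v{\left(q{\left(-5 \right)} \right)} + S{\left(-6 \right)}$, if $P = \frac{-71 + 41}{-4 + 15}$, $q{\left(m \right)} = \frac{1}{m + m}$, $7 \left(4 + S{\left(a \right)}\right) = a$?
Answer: $- \frac{1613}{77} \approx -20.948$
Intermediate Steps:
$S{\left(a \right)} = -4 + \frac{a}{7}$
$q{\left(m \right)} = \frac{1}{2 m}$
$v{\left(l \right)} = 6 + l$ ($v{\left(l \right)} = l + 6 = 6 + l$)
$P = - \frac{30}{11} \approx -2.7273$
$P v{\left(q{\left(-5 \right)} \right)} + S{\left(-6 \right)} = - \frac{30 \left(6 + \frac{1}{2 \left(-5\right)}\right)}{11} + \left(-4 + \frac{1}{7} \left(-6\right)\right) = - \frac{30 \left(6 + \frac{1}{2} \left(- \frac{1}{5}\right)\right)}{11} - \frac{34}{7} = - \frac{30 \left(6 - \frac{1}{10}\right)}{11} - \frac{34}{7} = \left(- \frac{30}{11}\right) \frac{59}{10} - \frac{34}{7} = - \frac{177}{11} - \frac{34}{7} = - \frac{1613}{77}$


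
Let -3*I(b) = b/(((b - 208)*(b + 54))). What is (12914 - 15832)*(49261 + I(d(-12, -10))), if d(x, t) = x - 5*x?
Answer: -73309236439/510 ≈ -1.4374e+8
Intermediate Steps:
d(x, t) = -4*x
I(b) = -b/(3*(-208 + b)*(54 + b)) (I(b) = -b/(3*((b - 208)*(b + 54))) = -b/(3*((-208 + b)*(54 + b))) = -b*1/((-208 + b)*(54 + b))/3 = -b/(3*(-208 + b)*(54 + b)))
(12914 - 15832)*(49261 + I(d(-12, -10))) = (12914 - 15832)*(49261 + (-4*(-12))/(3*(11232 - (-4*(-12))² + 154*(-4*(-12))))) = -2918*(49261 + (⅓)*48/(11232 - 1*48² + 154*48)) = -2918*(49261 + (⅓)*48/(11232 - 1*2304 + 7392)) = -2918*(49261 + (⅓)*48/(11232 - 2304 + 7392)) = -2918*(49261 + (⅓)*48/16320) = -2918*(49261 + (⅓)*48*(1/16320)) = -2918*(49261 + 1/1020) = -2918*50246221/1020 = -73309236439/510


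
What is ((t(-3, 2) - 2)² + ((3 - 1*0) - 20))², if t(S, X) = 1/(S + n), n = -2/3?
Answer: 2050624/14641 ≈ 140.06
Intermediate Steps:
n = -⅔ (n = -2*⅓ = -⅔ ≈ -0.66667)
t(S, X) = 1/(-⅔ + S) (t(S, X) = 1/(S - ⅔) = 1/(-⅔ + S))
((t(-3, 2) - 2)² + ((3 - 1*0) - 20))² = ((3/(-2 + 3*(-3)) - 2)² + ((3 - 1*0) - 20))² = ((3/(-2 - 9) - 2)² + ((3 + 0) - 20))² = ((3/(-11) - 2)² + (3 - 20))² = ((3*(-1/11) - 2)² - 17)² = ((-3/11 - 2)² - 17)² = ((-25/11)² - 17)² = (625/121 - 17)² = (-1432/121)² = 2050624/14641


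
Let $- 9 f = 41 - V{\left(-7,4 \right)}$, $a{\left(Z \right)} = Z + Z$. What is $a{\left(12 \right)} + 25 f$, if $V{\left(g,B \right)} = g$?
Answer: $- \frac{328}{3} \approx -109.33$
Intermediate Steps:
$a{\left(Z \right)} = 2 Z$
$f = - \frac{16}{3}$ ($f = - \frac{41 - -7}{9} = - \frac{41 + 7}{9} = \left(- \frac{1}{9}\right) 48 = - \frac{16}{3} \approx -5.3333$)
$a{\left(12 \right)} + 25 f = 2 \cdot 12 + 25 \left(- \frac{16}{3}\right) = 24 - \frac{400}{3} = - \frac{328}{3}$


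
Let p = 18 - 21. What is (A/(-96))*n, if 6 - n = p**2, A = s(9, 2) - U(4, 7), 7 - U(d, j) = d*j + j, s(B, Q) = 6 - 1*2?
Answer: 1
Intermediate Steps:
s(B, Q) = 4 (s(B, Q) = 6 - 2 = 4)
U(d, j) = 7 - j - d*j (U(d, j) = 7 - (d*j + j) = 7 - (j + d*j) = 7 + (-j - d*j) = 7 - j - d*j)
p = -3
A = 32 (A = 4 - (7 - 1*7 - 1*4*7) = 4 - (7 - 7 - 28) = 4 - 1*(-28) = 4 + 28 = 32)
n = -3 (n = 6 - 1*(-3)**2 = 6 - 1*9 = 6 - 9 = -3)
(A/(-96))*n = (32/(-96))*(-3) = (32*(-1/96))*(-3) = -1/3*(-3) = 1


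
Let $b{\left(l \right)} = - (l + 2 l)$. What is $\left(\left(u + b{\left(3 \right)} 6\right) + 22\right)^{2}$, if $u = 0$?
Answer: $1024$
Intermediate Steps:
$b{\left(l \right)} = - 3 l$
$\left(\left(u + b{\left(3 \right)} 6\right) + 22\right)^{2} = \left(\left(0 + \left(-3\right) 3 \cdot 6\right) + 22\right)^{2} = \left(\left(0 - 54\right) + 22\right)^{2} = \left(-54 + 22\right)^{2} = \left(-32\right)^{2} = 1024$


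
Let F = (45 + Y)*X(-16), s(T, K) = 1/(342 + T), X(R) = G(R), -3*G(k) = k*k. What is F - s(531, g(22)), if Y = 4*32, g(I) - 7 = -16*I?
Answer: -12887809/873 ≈ -14763.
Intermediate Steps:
G(k) = -k²/3 (G(k) = -k*k/3 = -k²/3)
g(I) = 7 - 16*I
X(R) = -R²/3
Y = 128
F = -44288/3 (F = (45 + 128)*(-⅓*(-16)²) = 173*(-⅓*256) = 173*(-256/3) = -44288/3 ≈ -14763.)
F - s(531, g(22)) = -44288/3 - 1/(342 + 531) = -44288/3 - 1/873 = -12887809/873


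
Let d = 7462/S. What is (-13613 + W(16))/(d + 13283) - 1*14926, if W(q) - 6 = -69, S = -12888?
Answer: -1277633140990/85591921 ≈ -14927.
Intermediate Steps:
W(q) = -63 (W(q) = 6 - 69 = -63)
d = -3731/6444 (d = 7462/(-12888) = 7462*(-1/12888) = -3731/6444 ≈ -0.57899)
(-13613 + W(16))/(d + 13283) - 1*14926 = (-13613 - 63)/(-3731/6444 + 13283) - 1*14926 = -13676/85591921/6444 - 14926 = -13676*6444/85591921 - 14926 = -88128144/85591921 - 14926 = -1277633140990/85591921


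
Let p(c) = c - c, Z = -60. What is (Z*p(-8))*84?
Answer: 0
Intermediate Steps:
p(c) = 0
(Z*p(-8))*84 = -60*0*84 = 0*84 = 0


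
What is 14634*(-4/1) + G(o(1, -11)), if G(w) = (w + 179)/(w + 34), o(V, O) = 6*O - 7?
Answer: -2283010/39 ≈ -58539.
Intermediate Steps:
o(V, O) = -7 + 6*O
G(w) = (179 + w)/(34 + w)
14634*(-4/1) + G(o(1, -11)) = 14634*(-4/1) + (179 + (-7 + 6*(-11)))/(34 + (-7 + 6*(-11))) = 14634*(-4*1) + (179 + (-7 - 66))/(34 + (-7 - 66)) = 14634*(-4) + (179 - 73)/(34 - 73) = -58536 + 106/(-39) = -58536 - 1/39*106 = -58536 - 106/39 = -2283010/39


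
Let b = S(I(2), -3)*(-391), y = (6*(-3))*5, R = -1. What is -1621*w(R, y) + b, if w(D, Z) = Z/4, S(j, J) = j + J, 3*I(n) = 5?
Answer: 221963/6 ≈ 36994.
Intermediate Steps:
I(n) = 5/3 (I(n) = (1/3)*5 = 5/3)
y = -90 (y = -18*5 = -90)
S(j, J) = J + j
w(D, Z) = Z/4
b = 1564/3 (b = (-3 + 5/3)*(-391) = -4/3*(-391) = 1564/3 ≈ 521.33)
-1621*w(R, y) + b = -1621*(-90)/4 + 1564/3 = -1621*(-45/2) + 1564/3 = 72945/2 + 1564/3 = 221963/6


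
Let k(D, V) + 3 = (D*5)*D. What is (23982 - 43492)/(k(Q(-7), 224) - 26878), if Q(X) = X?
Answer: 9755/13318 ≈ 0.73247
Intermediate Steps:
k(D, V) = -3 + 5*D**2 (k(D, V) = -3 + (D*5)*D = -3 + (5*D)*D = -3 + 5*D**2)
(23982 - 43492)/(k(Q(-7), 224) - 26878) = (23982 - 43492)/((-3 + 5*(-7)**2) - 26878) = -19510/((-3 + 5*49) - 26878) = -19510/((-3 + 245) - 26878) = -19510/(242 - 26878) = -19510/(-26636) = -19510*(-1/26636) = 9755/13318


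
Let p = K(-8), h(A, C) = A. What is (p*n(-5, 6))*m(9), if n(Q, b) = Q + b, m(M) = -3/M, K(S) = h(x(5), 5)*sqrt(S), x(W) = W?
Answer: -10*I*sqrt(2)/3 ≈ -4.714*I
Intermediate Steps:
K(S) = 5*sqrt(S)
p = 10*I*sqrt(2) (p = 5*sqrt(-8) = 5*(2*I*sqrt(2)) = 10*I*sqrt(2) ≈ 14.142*I)
(p*n(-5, 6))*m(9) = ((10*I*sqrt(2))*(-5 + 6))*(-3/9) = ((10*I*sqrt(2))*1)*(-3*1/9) = (10*I*sqrt(2))*(-1/3) = -10*I*sqrt(2)/3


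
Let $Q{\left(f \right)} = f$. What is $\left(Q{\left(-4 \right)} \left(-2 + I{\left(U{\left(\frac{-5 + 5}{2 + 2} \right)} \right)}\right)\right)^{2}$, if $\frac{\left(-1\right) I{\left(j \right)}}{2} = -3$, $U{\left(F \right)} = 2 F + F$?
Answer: $256$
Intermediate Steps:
$U{\left(F \right)} = 3 F$
$I{\left(j \right)} = 6$ ($I{\left(j \right)} = \left(-2\right) \left(-3\right) = 6$)
$\left(Q{\left(-4 \right)} \left(-2 + I{\left(U{\left(\frac{-5 + 5}{2 + 2} \right)} \right)}\right)\right)^{2} = \left(- 4 \left(-2 + 6\right)\right)^{2} = \left(\left(-4\right) 4\right)^{2} = \left(-16\right)^{2} = 256$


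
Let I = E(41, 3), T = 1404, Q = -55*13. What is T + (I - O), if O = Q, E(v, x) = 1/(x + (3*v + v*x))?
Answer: 527632/249 ≈ 2119.0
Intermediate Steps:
Q = -715
E(v, x) = 1/(x + 3*v + v*x)
O = -715
I = 1/249 (I = 1/(3 + 3*41 + 41*3) = 1/(3 + 123 + 123) = 1/249 ≈ 0.0040161)
T + (I - O) = 1404 + (1/249 - 1*(-715)) = 1404 + (1/249 + 715) = 1404 + 178036/249 = 527632/249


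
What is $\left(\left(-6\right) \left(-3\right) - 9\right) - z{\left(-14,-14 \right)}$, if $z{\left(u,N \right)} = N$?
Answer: $23$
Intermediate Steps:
$\left(\left(-6\right) \left(-3\right) - 9\right) - z{\left(-14,-14 \right)} = \left(\left(-6\right) \left(-3\right) - 9\right) - -14 = \left(18 - 9\right) + 14 = 9 + 14 = 23$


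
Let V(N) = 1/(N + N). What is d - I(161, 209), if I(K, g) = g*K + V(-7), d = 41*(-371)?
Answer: -684039/14 ≈ -48860.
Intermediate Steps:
d = -15211
V(N) = 1/(2*N)
I(K, g) = -1/14 + K*g (I(K, g) = g*K + (½)/(-7) = K*g + (½)*(-⅐) = K*g - 1/14 = -1/14 + K*g)
d - I(161, 209) = -15211 - (-1/14 + 161*209) = -15211 - (-1/14 + 33649) = -15211 - 1*471085/14 = -15211 - 471085/14 = -684039/14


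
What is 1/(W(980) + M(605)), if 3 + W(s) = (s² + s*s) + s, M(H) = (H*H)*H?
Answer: 1/223366902 ≈ 4.4769e-9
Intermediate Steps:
M(H) = H³ (M(H) = H²*H = H³)
W(s) = -3 + s + 2*s² (W(s) = -3 + ((s² + s*s) + s) = -3 + ((s² + s²) + s) = -3 + (2*s² + s) = -3 + (s + 2*s²) = -3 + s + 2*s²)
1/(W(980) + M(605)) = 1/((-3 + 980 + 2*980²) + 605³) = 1/((-3 + 980 + 2*960400) + 221445125) = 1/((-3 + 980 + 1920800) + 221445125) = 1/(1921777 + 221445125) = 1/223366902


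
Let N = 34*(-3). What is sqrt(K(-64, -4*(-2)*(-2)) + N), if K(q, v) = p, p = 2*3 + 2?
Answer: I*sqrt(94) ≈ 9.6954*I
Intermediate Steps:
p = 8 (p = 6 + 2 = 8)
K(q, v) = 8
N = -102
sqrt(K(-64, -4*(-2)*(-2)) + N) = sqrt(8 - 102) = sqrt(-94) = I*sqrt(94)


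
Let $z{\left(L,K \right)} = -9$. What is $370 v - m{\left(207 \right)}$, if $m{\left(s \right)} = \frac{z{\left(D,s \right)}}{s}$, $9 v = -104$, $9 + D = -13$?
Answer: $- \frac{885031}{207} \approx -4275.5$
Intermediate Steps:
$D = -22$ ($D = -9 - 13 = -22$)
$v = - \frac{104}{9}$ ($v = \frac{1}{9} \left(-104\right) = - \frac{104}{9} \approx -11.556$)
$m{\left(s \right)} = - \frac{9}{s}$
$370 v - m{\left(207 \right)} = 370 \left(- \frac{104}{9}\right) - - \frac{9}{207} = - \frac{38480}{9} - \left(-9\right) \frac{1}{207} = - \frac{38480}{9} - - \frac{1}{23} = - \frac{38480}{9} + \frac{1}{23} = - \frac{885031}{207}$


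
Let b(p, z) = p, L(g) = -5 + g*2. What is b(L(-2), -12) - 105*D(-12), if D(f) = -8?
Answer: 831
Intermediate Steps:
L(g) = -5 + 2*g
b(L(-2), -12) - 105*D(-12) = (-5 + 2*(-2)) - 105*(-8) = (-5 - 4) + 840 = -9 + 840 = 831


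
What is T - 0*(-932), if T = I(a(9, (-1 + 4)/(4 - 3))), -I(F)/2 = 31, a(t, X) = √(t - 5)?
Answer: -62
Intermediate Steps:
a(t, X) = √(-5 + t)
I(F) = -62 (I(F) = -2*31 = -62)
T = -62
T - 0*(-932) = -62 - 0*(-932) = -62 - 1*0 = -62 + 0 = -62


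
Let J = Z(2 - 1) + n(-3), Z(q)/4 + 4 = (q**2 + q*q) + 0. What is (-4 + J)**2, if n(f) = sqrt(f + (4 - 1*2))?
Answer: (12 - I)**2 ≈ 143.0 - 24.0*I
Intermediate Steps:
n(f) = sqrt(2 + f) (n(f) = sqrt(f + (4 - 2)) = sqrt(f + 2) = sqrt(2 + f))
Z(q) = -16 + 8*q**2 (Z(q) = -16 + 4*((q**2 + q*q) + 0) = -16 + 4*((q**2 + q**2) + 0) = -16 + 4*(2*q**2 + 0) = -16 + 4*(2*q**2) = -16 + 8*q**2)
J = -8 + I (J = (-16 + 8*(2 - 1)**2) + sqrt(2 - 3) = (-16 + 8*1**2) + sqrt(-1) = (-16 + 8*1) + I = (-16 + 8) + I = -8 + I ≈ -8.0 + 1.0*I)
(-4 + J)**2 = (-4 + (-8 + I))**2 = (-12 + I)**2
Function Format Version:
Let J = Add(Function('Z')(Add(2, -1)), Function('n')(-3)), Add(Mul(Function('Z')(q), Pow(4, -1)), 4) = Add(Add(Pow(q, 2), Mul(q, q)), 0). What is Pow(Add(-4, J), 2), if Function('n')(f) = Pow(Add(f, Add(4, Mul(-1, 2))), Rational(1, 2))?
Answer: Pow(Add(12, Mul(-1, I)), 2) ≈ Add(143.00, Mul(-24.000, I))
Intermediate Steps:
Function('n')(f) = Pow(Add(2, f), Rational(1, 2)) (Function('n')(f) = Pow(Add(f, Add(4, -2)), Rational(1, 2)) = Pow(Add(f, 2), Rational(1, 2)) = Pow(Add(2, f), Rational(1, 2)))
Function('Z')(q) = Add(-16, Mul(8, Pow(q, 2))) (Function('Z')(q) = Add(-16, Mul(4, Add(Add(Pow(q, 2), Mul(q, q)), 0))) = Add(-16, Mul(4, Add(Add(Pow(q, 2), Pow(q, 2)), 0))) = Add(-16, Mul(4, Add(Mul(2, Pow(q, 2)), 0))) = Add(-16, Mul(4, Mul(2, Pow(q, 2)))) = Add(-16, Mul(8, Pow(q, 2))))
J = Add(-8, I) (J = Add(Add(-16, Mul(8, Pow(Add(2, -1), 2))), Pow(Add(2, -3), Rational(1, 2))) = Add(Add(-16, Mul(8, Pow(1, 2))), Pow(-1, Rational(1, 2))) = Add(Add(-16, Mul(8, 1)), I) = Add(Add(-16, 8), I) = Add(-8, I) ≈ Add(-8.0000, Mul(1.0000, I)))
Pow(Add(-4, J), 2) = Pow(Add(-4, Add(-8, I)), 2) = Pow(Add(-12, I), 2)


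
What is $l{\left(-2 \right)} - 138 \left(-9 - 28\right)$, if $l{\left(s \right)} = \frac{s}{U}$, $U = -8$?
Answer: $\frac{20425}{4} \approx 5106.3$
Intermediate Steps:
$l{\left(s \right)} = - \frac{s}{8}$ ($l{\left(s \right)} = \frac{s}{-8} = s \left(- \frac{1}{8}\right) = - \frac{s}{8}$)
$l{\left(-2 \right)} - 138 \left(-9 - 28\right) = \left(- \frac{1}{8}\right) \left(-2\right) - 138 \left(-9 - 28\right) = \frac{1}{4} - -5106 = \frac{1}{4} + 5106 = \frac{20425}{4}$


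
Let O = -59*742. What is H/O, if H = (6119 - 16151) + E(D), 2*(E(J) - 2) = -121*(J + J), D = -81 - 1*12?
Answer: -1223/43778 ≈ -0.027936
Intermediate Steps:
D = -93 (D = -81 - 12 = -93)
O = -43778
E(J) = 2 - 121*J (E(J) = 2 + (-121*(J + J))/2 = 2 + (-242*J)/2 = 2 - 121*J)
H = 1223 (H = (6119 - 16151) + (2 - 121*(-93)) = -10032 + (2 + 11253) = -10032 + 11255 = 1223)
H/O = 1223/(-43778) = 1223*(-1/43778) = -1223/43778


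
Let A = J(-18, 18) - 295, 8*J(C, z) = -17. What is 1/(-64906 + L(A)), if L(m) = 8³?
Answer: -1/64394 ≈ -1.5529e-5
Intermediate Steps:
J(C, z) = -17/8 (J(C, z) = (⅛)*(-17) = -17/8)
A = -2377/8 (A = -17/8 - 295 = -2377/8 ≈ -297.13)
L(m) = 512
1/(-64906 + L(A)) = 1/(-64906 + 512) = 1/(-64394) = -1/64394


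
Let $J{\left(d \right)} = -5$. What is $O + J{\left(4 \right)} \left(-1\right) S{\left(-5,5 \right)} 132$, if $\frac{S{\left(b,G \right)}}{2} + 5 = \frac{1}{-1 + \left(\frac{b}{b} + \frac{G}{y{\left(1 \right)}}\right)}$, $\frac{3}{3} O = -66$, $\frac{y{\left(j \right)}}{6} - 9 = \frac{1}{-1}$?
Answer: $6006$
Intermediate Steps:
$y{\left(j \right)} = 48$ ($y{\left(j \right)} = 54 + \frac{6}{-1} = 54 + 6 \left(-1\right) = 54 - 6 = 48$)
$O = -66$
$S{\left(b,G \right)} = -10 + \frac{96}{G}$ ($S{\left(b,G \right)} = -10 + \frac{2}{-1 + \left(\frac{b}{b} + \frac{G}{48}\right)} = -10 + \frac{2}{-1 + \left(1 + G \frac{1}{48}\right)} = -10 + \frac{2}{-1 + \left(1 + \frac{G}{48}\right)} = -10 + \frac{2}{\frac{1}{48} G} = -10 + 2 \frac{48}{G} = -10 + \frac{96}{G}$)
$O + J{\left(4 \right)} \left(-1\right) S{\left(-5,5 \right)} 132 = -66 + \left(-5\right) \left(-1\right) \left(-10 + \frac{96}{5}\right) 132 = -66 + 5 \left(-10 + 96 \cdot \frac{1}{5}\right) 132 = -66 + 5 \left(-10 + \frac{96}{5}\right) 132 = -66 + 5 \cdot \frac{46}{5} \cdot 132 = -66 + 46 \cdot 132 = -66 + 6072 = 6006$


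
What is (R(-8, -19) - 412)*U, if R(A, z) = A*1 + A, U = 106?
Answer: -45368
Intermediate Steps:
R(A, z) = 2*A (R(A, z) = A + A = 2*A)
(R(-8, -19) - 412)*U = (2*(-8) - 412)*106 = (-16 - 412)*106 = -428*106 = -45368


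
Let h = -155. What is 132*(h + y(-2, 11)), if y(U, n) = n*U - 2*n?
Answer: -26268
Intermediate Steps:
y(U, n) = -2*n + U*n (y(U, n) = U*n - 2*n = -2*n + U*n)
132*(h + y(-2, 11)) = 132*(-155 + 11*(-2 - 2)) = 132*(-155 + 11*(-4)) = 132*(-155 - 44) = 132*(-199) = -26268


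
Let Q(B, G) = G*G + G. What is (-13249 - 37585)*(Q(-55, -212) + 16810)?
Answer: -3128426028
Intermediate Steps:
Q(B, G) = G + G**2 (Q(B, G) = G**2 + G = G + G**2)
(-13249 - 37585)*(Q(-55, -212) + 16810) = (-13249 - 37585)*(-212*(1 - 212) + 16810) = -50834*(-212*(-211) + 16810) = -50834*(44732 + 16810) = -50834*61542 = -3128426028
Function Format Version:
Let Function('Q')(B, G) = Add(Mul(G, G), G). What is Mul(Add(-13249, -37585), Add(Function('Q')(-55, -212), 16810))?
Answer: -3128426028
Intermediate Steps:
Function('Q')(B, G) = Add(G, Pow(G, 2)) (Function('Q')(B, G) = Add(Pow(G, 2), G) = Add(G, Pow(G, 2)))
Mul(Add(-13249, -37585), Add(Function('Q')(-55, -212), 16810)) = Mul(Add(-13249, -37585), Add(Mul(-212, Add(1, -212)), 16810)) = Mul(-50834, Add(Mul(-212, -211), 16810)) = Mul(-50834, Add(44732, 16810)) = Mul(-50834, 61542) = -3128426028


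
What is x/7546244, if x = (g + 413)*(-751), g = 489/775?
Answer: -60185891/1462084775 ≈ -0.041164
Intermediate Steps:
g = 489/775 (g = 489*(1/775) = 489/775 ≈ 0.63097)
x = -240743564/775 (x = (489/775 + 413)*(-751) = (320564/775)*(-751) = -240743564/775 ≈ -3.1064e+5)
x/7546244 = -240743564/775/7546244 = -240743564/775*1/7546244 = -60185891/1462084775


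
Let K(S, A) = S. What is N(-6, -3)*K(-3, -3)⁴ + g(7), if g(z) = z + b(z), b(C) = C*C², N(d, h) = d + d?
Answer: -622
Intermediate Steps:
N(d, h) = 2*d
b(C) = C³
g(z) = z + z³
N(-6, -3)*K(-3, -3)⁴ + g(7) = (2*(-6))*(-3)⁴ + (7 + 7³) = -12*81 + (7 + 343) = -972 + 350 = -622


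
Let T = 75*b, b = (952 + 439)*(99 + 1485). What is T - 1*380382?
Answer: 164870418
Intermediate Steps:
b = 2203344 (b = 1391*1584 = 2203344)
T = 165250800 (T = 75*2203344 = 165250800)
T - 1*380382 = 165250800 - 1*380382 = 165250800 - 380382 = 164870418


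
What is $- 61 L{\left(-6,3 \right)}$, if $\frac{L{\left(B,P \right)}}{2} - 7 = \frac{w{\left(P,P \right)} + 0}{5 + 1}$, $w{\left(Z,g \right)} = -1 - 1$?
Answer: $- \frac{2440}{3} \approx -813.33$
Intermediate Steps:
$w{\left(Z,g \right)} = -2$
$L{\left(B,P \right)} = \frac{40}{3}$ ($L{\left(B,P \right)} = 14 + 2 \frac{-2 + 0}{5 + 1} = 14 + 2 \left(- \frac{2}{6}\right) = 14 + 2 \left(\left(-2\right) \frac{1}{6}\right) = 14 + 2 \left(- \frac{1}{3}\right) = 14 - \frac{2}{3} = \frac{40}{3}$)
$- 61 L{\left(-6,3 \right)} = \left(-61\right) \frac{40}{3} = - \frac{2440}{3}$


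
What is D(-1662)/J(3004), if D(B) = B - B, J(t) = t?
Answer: 0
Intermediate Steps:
D(B) = 0
D(-1662)/J(3004) = 0/3004 = 0*(1/3004) = 0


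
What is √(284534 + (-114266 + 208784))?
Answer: 2*√94763 ≈ 615.67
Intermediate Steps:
√(284534 + (-114266 + 208784)) = √(284534 + 94518) = √379052 = 2*√94763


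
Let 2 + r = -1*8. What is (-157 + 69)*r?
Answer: 880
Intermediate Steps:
r = -10 (r = -2 - 1*8 = -2 - 8 = -10)
(-157 + 69)*r = (-157 + 69)*(-10) = -88*(-10) = 880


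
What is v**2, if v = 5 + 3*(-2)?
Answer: 1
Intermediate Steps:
v = -1 (v = 5 - 6 = -1)
v**2 = (-1)**2 = 1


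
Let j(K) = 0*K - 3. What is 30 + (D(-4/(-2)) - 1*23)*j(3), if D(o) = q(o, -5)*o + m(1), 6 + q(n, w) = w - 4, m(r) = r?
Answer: 186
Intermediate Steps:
q(n, w) = -10 + w (q(n, w) = -6 + (w - 4) = -6 + (-4 + w) = -10 + w)
D(o) = 1 - 15*o (D(o) = (-10 - 5)*o + 1 = -15*o + 1 = 1 - 15*o)
j(K) = -3 (j(K) = 0 - 3 = -3)
30 + (D(-4/(-2)) - 1*23)*j(3) = 30 + ((1 - (-60)/(-2)) - 1*23)*(-3) = 30 + ((1 - (-60)*(-1)/2) - 23)*(-3) = 30 + ((1 - 15*2) - 23)*(-3) = 30 + ((1 - 30) - 23)*(-3) = 30 + (-29 - 23)*(-3) = 30 - 52*(-3) = 30 + 156 = 186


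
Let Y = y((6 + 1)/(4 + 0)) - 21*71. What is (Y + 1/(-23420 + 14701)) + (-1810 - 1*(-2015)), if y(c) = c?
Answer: -44789507/34876 ≈ -1284.3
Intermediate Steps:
Y = -5957/4 (Y = (6 + 1)/(4 + 0) - 21*71 = 7/4 - 1491 = -5957/4 ≈ -1489.3)
(Y + 1/(-23420 + 14701)) + (-1810 - 1*(-2015)) = (-5957/4 + 1/(-23420 + 14701)) + (-1810 - 1*(-2015)) = (-5957/4 + 1/(-8719)) + (-1810 + 2015) = (-5957/4 - 1/8719) + 205 = -51939087/34876 + 205 = -44789507/34876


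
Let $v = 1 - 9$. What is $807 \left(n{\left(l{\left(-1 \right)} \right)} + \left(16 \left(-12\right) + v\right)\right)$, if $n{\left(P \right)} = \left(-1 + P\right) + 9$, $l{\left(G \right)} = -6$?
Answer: $-159786$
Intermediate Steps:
$v = -8$
$n{\left(P \right)} = 8 + P$
$807 \left(n{\left(l{\left(-1 \right)} \right)} + \left(16 \left(-12\right) + v\right)\right) = 807 \left(\left(8 - 6\right) + \left(16 \left(-12\right) - 8\right)\right) = 807 \left(2 - 200\right) = 807 \left(-198\right) = -159786$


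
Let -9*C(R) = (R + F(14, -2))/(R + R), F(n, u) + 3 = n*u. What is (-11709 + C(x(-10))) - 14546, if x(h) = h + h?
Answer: -3150617/120 ≈ -26255.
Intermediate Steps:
F(n, u) = -3 + n*u
x(h) = 2*h
C(R) = -(-31 + R)/(18*R) (C(R) = -(R + (-3 + 14*(-2)))/(9*(R + R)) = -(R + (-3 - 28))/(9*(2*R)) = -(R - 31)*1/(2*R)/9 = -(-31 + R)*1/(2*R)/9 = -(-31 + R)/(18*R))
(-11709 + C(x(-10))) - 14546 = (-11709 + (31 - 2*(-10))/(18*((2*(-10))))) - 14546 = (-11709 + (1/18)*(31 - 1*(-20))/(-20)) - 14546 = (-11709 + (1/18)*(-1/20)*(31 + 20)) - 14546 = (-11709 + (1/18)*(-1/20)*51) - 14546 = (-11709 - 17/120) - 14546 = -1405097/120 - 14546 = -3150617/120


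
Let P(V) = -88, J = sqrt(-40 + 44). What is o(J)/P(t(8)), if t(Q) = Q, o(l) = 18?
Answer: -9/44 ≈ -0.20455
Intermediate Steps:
J = 2 (J = sqrt(4) = 2)
o(J)/P(t(8)) = 18/(-88) = 18*(-1/88) = -9/44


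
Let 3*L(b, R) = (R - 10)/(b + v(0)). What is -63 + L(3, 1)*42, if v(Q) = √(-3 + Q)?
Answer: 63*(-√3 + 5*I)/(√3 - 3*I) ≈ -94.5 + 18.187*I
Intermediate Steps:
L(b, R) = (-10 + R)/(3*(b + I*√3)) (L(b, R) = ((R - 10)/(b + √(-3 + 0)))/3 = ((-10 + R)/(b + √(-3)))/3 = ((-10 + R)/(b + I*√3))/3 = (-10 + R)/(3*(b + I*√3)))
-63 + L(3, 1)*42 = -63 + ((-10 + 1)/(3*(3 + I*√3)))*42 = -63 + ((⅓)*(-9)/(3 + I*√3))*42 = -63 - 3/(3 + I*√3)*42 = -63 - 126/(3 + I*√3)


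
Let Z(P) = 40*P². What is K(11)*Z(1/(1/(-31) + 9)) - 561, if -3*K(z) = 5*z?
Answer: -33045793/57963 ≈ -570.12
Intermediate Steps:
K(z) = -5*z/3
K(11)*Z(1/(1/(-31) + 9)) - 561 = (-5/3*11)*(40*(1/(1/(-31) + 9))²) - 561 = -2200*(1/(-1/31 + 9))²/3 - 561 = -2200*(1/(278/31))²/3 - 561 = -2200*(31/278)²/3 - 561 = -2200*961/(3*77284) - 561 = -55/3*9610/19321 - 561 = -528550/57963 - 561 = -33045793/57963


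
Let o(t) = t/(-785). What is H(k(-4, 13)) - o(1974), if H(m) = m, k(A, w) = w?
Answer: 12179/785 ≈ 15.515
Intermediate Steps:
o(t) = -t/785 (o(t) = t*(-1/785) = -t/785)
H(k(-4, 13)) - o(1974) = 13 - (-1)*1974/785 = 13 - 1*(-1974/785) = 13 + 1974/785 = 12179/785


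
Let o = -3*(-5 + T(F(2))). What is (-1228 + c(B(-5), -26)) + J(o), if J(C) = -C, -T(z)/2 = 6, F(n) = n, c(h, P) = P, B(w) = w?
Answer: -1305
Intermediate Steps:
T(z) = -12 (T(z) = -2*6 = -12)
o = 51 (o = -3*(-5 - 12) = -3*(-17) = 51)
(-1228 + c(B(-5), -26)) + J(o) = (-1228 - 26) - 1*51 = -1254 - 51 = -1305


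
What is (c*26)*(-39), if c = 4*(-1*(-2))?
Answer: -8112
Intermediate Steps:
c = 8 (c = 4*2 = 8)
(c*26)*(-39) = (8*26)*(-39) = 208*(-39) = -8112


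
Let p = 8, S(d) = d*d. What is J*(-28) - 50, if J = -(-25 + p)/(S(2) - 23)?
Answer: -474/19 ≈ -24.947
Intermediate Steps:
S(d) = d²
J = -17/19 (J = -(-25 + 8)/(2² - 23) = -(-17)/(4 - 23) = -(-17)/(-19) = -(-17)*(-1)/19 = -1*17/19 = -17/19 ≈ -0.89474)
J*(-28) - 50 = -17/19*(-28) - 50 = 476/19 - 50 = -474/19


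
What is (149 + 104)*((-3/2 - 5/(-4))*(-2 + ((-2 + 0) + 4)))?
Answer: 0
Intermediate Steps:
(149 + 104)*((-3/2 - 5/(-4))*(-2 + ((-2 + 0) + 4))) = 253*((-3*½ - 5*(-¼))*(-2 + (-2 + 4))) = 253*((-3/2 + 5/4)*(-2 + 2)) = 253*(-¼*0) = 253*0 = 0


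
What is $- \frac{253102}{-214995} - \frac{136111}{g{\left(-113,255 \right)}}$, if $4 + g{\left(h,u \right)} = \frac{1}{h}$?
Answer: $\frac{367428277499}{10821415} \approx 33954.0$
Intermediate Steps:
$g{\left(h,u \right)} = -4 + \frac{1}{h}$
$- \frac{253102}{-214995} - \frac{136111}{g{\left(-113,255 \right)}} = - \frac{253102}{-214995} - \frac{136111}{-4 + \frac{1}{-113}} = \left(-253102\right) \left(- \frac{1}{214995}\right) - \frac{136111}{-4 - \frac{1}{113}} = \frac{253102}{214995} - \frac{136111}{- \frac{453}{113}} = \frac{253102}{214995} - - \frac{15380543}{453} = \frac{253102}{214995} + \frac{15380543}{453} = \frac{367428277499}{10821415}$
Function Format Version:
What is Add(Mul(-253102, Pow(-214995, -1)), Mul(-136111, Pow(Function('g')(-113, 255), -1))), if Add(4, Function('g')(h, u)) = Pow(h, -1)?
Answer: Rational(367428277499, 10821415) ≈ 33954.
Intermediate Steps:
Function('g')(h, u) = Add(-4, Pow(h, -1))
Add(Mul(-253102, Pow(-214995, -1)), Mul(-136111, Pow(Function('g')(-113, 255), -1))) = Add(Mul(-253102, Pow(-214995, -1)), Mul(-136111, Pow(Add(-4, Pow(-113, -1)), -1))) = Add(Mul(-253102, Rational(-1, 214995)), Mul(-136111, Pow(Add(-4, Rational(-1, 113)), -1))) = Add(Rational(253102, 214995), Mul(-136111, Pow(Rational(-453, 113), -1))) = Add(Rational(253102, 214995), Mul(-136111, Rational(-113, 453))) = Add(Rational(253102, 214995), Rational(15380543, 453)) = Rational(367428277499, 10821415)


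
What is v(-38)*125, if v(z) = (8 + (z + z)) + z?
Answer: -13250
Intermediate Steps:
v(z) = 8 + 3*z (v(z) = (8 + 2*z) + z = 8 + 3*z)
v(-38)*125 = (8 + 3*(-38))*125 = (8 - 114)*125 = -106*125 = -13250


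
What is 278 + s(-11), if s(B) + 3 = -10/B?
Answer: 3035/11 ≈ 275.91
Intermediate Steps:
s(B) = -3 - 10/B
278 + s(-11) = 278 + (-3 - 10/(-11)) = 278 + (-3 - 10*(-1/11)) = 278 + (-3 + 10/11) = 278 - 23/11 = 3035/11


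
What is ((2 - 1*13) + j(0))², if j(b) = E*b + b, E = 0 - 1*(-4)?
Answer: 121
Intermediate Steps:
E = 4 (E = 0 + 4 = 4)
j(b) = 5*b (j(b) = 4*b + b = 5*b)
((2 - 1*13) + j(0))² = ((2 - 1*13) + 5*0)² = ((2 - 13) + 0)² = (-11 + 0)² = (-11)² = 121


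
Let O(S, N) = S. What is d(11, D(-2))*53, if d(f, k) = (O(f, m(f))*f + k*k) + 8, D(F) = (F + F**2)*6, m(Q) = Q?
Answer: 14469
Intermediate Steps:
D(F) = 6*F + 6*F**2
d(f, k) = 8 + f**2 + k**2 (d(f, k) = (f*f + k*k) + 8 = (f**2 + k**2) + 8 = 8 + f**2 + k**2)
d(11, D(-2))*53 = (8 + 11**2 + (6*(-2)*(1 - 2))**2)*53 = (8 + 121 + (6*(-2)*(-1))**2)*53 = (8 + 121 + 12**2)*53 = (8 + 121 + 144)*53 = 273*53 = 14469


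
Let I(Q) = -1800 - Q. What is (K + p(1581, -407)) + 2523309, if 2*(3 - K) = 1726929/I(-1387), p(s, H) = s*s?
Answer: 4150620027/826 ≈ 5.0250e+6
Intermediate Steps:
p(s, H) = s²
K = 1729407/826 (K = 3 - 1726929/(2*(-1800 - 1*(-1387))) = 3 - 1726929/(2*(-1800 + 1387)) = 3 - 1726929/(2*(-413)) = 3 - 1726929*(-1)/(2*413) = 3 - ½*(-1726929/413) = 3 + 1726929/826 = 1729407/826 ≈ 2093.7)
(K + p(1581, -407)) + 2523309 = (1729407/826 + 1581²) + 2523309 = (1729407/826 + 2499561) + 2523309 = 2066366793/826 + 2523309 = 4150620027/826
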